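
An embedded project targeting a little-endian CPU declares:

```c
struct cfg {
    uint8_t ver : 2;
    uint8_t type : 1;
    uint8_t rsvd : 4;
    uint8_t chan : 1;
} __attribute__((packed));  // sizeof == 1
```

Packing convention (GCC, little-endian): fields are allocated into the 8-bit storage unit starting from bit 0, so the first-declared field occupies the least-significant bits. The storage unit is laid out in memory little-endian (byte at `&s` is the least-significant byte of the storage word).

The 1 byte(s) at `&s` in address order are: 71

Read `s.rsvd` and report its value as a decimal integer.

14

[0]=0x71 (little-endian) → word 0x71
ver [0+:2] = (word>>0) & 0x3 = 1
type [2+:1] = (word>>2) & 0x1 = 0
rsvd [3+:4] = (word>>3) & 0xf = 14  ←
chan [7+:1] = (word>>7) & 0x1 = 0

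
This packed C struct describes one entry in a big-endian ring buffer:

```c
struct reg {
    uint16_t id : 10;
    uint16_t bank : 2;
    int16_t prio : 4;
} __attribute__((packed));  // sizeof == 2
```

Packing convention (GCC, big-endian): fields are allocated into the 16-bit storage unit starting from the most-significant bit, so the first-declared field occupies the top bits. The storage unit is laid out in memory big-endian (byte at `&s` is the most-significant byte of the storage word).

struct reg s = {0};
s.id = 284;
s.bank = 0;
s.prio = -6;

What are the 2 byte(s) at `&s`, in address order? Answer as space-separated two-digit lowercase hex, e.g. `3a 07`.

47 0a

id:10 = 284 → 0x11c << 6 → word 0x4700
bank:2 = 0 → 0x0 << 4 → word 0x4700
prio:4 = -6 → 0xa << 0 → word 0x470a
word = 0x470a → big-endian bytes:
  [0]=0x47  [1]=0x0a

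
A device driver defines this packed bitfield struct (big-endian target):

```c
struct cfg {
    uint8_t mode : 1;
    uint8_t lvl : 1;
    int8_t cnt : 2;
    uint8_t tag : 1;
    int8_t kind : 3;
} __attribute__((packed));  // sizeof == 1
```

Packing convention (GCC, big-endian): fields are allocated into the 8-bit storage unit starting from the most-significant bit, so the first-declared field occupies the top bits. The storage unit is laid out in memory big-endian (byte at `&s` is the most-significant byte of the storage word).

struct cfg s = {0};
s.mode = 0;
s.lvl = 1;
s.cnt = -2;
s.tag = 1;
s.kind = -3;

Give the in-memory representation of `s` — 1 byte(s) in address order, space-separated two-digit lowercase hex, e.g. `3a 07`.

mode:1 = 0 → 0x0 << 7 → word 0x00
lvl:1 = 1 → 0x1 << 6 → word 0x40
cnt:2 = -2 → 0x2 << 4 → word 0x60
tag:1 = 1 → 0x1 << 3 → word 0x68
kind:3 = -3 → 0x5 << 0 → word 0x6d
word = 0x6d → big-endian bytes:
  [0]=0x6d

6d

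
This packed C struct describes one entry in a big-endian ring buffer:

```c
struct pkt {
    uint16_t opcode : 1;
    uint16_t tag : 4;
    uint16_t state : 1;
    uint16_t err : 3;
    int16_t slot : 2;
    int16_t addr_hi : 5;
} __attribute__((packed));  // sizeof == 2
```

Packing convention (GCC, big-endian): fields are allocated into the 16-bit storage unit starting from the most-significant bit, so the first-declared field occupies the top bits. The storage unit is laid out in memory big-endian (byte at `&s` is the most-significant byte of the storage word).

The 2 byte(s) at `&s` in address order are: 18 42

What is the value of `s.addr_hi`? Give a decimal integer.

2

[0]=0x18 [1]=0x42 (big-endian) → word 0x1842
opcode:1 @ bit 15 → (0x1842>>15)&0x1 = 0x0
tag:4 @ bit 11 → (0x1842>>11)&0xf = 0x3
state:1 @ bit 10 → (0x1842>>10)&0x1 = 0x0
err:3 @ bit 7 → (0x1842>>7)&0x7 = 0x0
slot:2 @ bit 5 → (0x1842>>5)&0x3 = 0x2
addr_hi:5 @ bit 0 → (0x1842>>0)&0x1f = 0x2  ←
addr_hi signed 5b, MSB=0: value = 2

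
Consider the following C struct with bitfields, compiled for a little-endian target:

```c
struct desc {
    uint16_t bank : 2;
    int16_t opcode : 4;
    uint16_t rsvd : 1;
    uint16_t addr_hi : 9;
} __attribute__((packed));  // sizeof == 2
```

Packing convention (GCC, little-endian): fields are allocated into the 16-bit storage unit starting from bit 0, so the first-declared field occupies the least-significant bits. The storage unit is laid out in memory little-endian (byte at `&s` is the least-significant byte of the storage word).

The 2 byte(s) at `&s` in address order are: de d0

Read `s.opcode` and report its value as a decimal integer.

7

[0]=0xde [1]=0xd0 (little-endian) → word 0xd0de
bank:2 @ bit 0 → (0xd0de>>0)&0x3 = 0x2
opcode:4 @ bit 2 → (0xd0de>>2)&0xf = 0x7  ←
rsvd:1 @ bit 6 → (0xd0de>>6)&0x1 = 0x1
addr_hi:9 @ bit 7 → (0xd0de>>7)&0x1ff = 0x1a1
opcode signed 4b, MSB=0: value = 7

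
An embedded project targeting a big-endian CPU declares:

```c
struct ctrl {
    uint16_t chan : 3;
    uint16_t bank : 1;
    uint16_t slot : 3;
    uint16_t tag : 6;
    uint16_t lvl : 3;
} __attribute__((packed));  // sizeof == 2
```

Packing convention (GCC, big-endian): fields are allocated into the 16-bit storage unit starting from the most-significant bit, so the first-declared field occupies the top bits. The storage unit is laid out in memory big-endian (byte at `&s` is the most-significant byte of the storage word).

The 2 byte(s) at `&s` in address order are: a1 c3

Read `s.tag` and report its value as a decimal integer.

[0]=0xa1 [1]=0xc3 (big-endian) → word 0xa1c3
chan:3 @ bit 13 → (0xa1c3>>13)&0x7 = 0x5
bank:1 @ bit 12 → (0xa1c3>>12)&0x1 = 0x0
slot:3 @ bit 9 → (0xa1c3>>9)&0x7 = 0x0
tag:6 @ bit 3 → (0xa1c3>>3)&0x3f = 0x38  ←
lvl:3 @ bit 0 → (0xa1c3>>0)&0x7 = 0x3

56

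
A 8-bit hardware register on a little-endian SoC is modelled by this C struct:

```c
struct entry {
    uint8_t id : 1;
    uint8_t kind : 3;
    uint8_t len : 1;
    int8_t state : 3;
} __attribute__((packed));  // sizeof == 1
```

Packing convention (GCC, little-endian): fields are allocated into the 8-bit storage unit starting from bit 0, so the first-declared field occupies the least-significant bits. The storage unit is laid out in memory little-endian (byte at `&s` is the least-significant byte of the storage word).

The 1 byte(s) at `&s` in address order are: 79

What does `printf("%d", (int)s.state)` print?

[0]=0x79 (little-endian) → word 0x79
id [0+:1] = (word>>0) & 0x1 = 1
kind [1+:3] = (word>>1) & 0x7 = 4
len [4+:1] = (word>>4) & 0x1 = 1
state [5+:3] = (word>>5) & 0x7 = 3  ←
state signed 3b, MSB=0: value = 3

3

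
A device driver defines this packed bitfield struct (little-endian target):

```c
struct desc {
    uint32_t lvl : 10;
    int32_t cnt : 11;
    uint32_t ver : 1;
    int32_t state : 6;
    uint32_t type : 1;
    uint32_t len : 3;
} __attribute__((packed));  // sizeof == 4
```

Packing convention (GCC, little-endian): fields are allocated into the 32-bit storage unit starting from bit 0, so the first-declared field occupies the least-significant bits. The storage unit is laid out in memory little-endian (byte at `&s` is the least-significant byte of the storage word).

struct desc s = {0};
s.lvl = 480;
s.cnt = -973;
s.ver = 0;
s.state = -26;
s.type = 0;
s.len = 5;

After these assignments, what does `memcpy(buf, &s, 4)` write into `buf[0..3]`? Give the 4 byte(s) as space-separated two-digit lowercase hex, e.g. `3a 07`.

e0 cd 90 a9

lvl (10b) val=480 bits=0x1e0 at bit 0: 0x000001e0
cnt (11b) val=-973 bits=0x433 at bit 10: 0x0010cde0
ver (1b) val=0 bits=0x0 at bit 21: 0x0010cde0
state (6b) val=-26 bits=0x26 at bit 22: 0x0990cde0
type (1b) val=0 bits=0x0 at bit 28: 0x0990cde0
len (3b) val=5 bits=0x5 at bit 29: 0xa990cde0
word = 0xa990cde0 → little-endian bytes:
  [0]=0xe0  [1]=0xcd  [2]=0x90  [3]=0xa9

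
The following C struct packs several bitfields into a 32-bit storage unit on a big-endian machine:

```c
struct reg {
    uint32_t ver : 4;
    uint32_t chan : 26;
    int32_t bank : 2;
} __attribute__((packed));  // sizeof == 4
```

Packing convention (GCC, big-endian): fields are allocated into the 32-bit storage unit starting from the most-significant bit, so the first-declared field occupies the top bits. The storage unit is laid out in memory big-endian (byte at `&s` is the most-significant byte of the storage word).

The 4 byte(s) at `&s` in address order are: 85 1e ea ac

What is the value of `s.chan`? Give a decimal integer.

21478059

[0]=0x85 [1]=0x1e [2]=0xea [3]=0xac (big-endian) → word 0x851eeaac
ver [28+:4] = (word>>28) & 0xf = 8
chan [2+:26] = (word>>2) & 0x3ffffff = 21478059  ←
bank [0+:2] = (word>>0) & 0x3 = 0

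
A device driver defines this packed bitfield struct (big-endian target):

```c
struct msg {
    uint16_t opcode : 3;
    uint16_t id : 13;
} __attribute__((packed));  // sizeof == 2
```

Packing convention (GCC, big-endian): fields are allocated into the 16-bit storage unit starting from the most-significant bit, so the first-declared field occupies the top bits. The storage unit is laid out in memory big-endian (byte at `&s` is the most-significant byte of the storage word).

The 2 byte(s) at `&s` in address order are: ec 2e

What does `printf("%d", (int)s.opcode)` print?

7

[0]=0xec [1]=0x2e (big-endian) → word 0xec2e
opcode:3 @ bit 13 → (0xec2e>>13)&0x7 = 0x7  ←
id:13 @ bit 0 → (0xec2e>>0)&0x1fff = 0xc2e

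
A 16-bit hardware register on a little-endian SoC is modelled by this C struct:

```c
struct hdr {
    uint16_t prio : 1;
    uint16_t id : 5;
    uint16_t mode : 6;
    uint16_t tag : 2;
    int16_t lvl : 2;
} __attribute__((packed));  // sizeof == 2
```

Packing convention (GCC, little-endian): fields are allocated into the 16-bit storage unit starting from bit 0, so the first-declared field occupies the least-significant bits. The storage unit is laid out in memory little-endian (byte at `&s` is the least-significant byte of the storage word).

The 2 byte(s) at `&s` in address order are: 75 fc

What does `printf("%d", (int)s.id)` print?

[0]=0x75 [1]=0xfc (little-endian) → word 0xfc75
prio [0+:1] = (word>>0) & 0x1 = 1
id [1+:5] = (word>>1) & 0x1f = 26  ←
mode [6+:6] = (word>>6) & 0x3f = 49
tag [12+:2] = (word>>12) & 0x3 = 3
lvl [14+:2] = (word>>14) & 0x3 = 3

26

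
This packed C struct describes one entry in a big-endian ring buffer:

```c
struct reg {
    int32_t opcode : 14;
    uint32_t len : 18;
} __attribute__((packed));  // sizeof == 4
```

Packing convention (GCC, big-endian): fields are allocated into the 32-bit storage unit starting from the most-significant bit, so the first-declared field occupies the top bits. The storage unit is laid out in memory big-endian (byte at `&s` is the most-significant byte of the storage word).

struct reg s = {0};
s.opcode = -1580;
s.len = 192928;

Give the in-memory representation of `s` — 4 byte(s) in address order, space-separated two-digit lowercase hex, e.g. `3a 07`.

[18+:14] opcode=-1580 & 0x3fff = 0x39d4; word=0xe7500000
[0+:18] len=192928 & 0x3ffff = 0x2f1a0; word=0xe752f1a0
word = 0xe752f1a0 → big-endian bytes:
  [0]=0xe7  [1]=0x52  [2]=0xf1  [3]=0xa0

e7 52 f1 a0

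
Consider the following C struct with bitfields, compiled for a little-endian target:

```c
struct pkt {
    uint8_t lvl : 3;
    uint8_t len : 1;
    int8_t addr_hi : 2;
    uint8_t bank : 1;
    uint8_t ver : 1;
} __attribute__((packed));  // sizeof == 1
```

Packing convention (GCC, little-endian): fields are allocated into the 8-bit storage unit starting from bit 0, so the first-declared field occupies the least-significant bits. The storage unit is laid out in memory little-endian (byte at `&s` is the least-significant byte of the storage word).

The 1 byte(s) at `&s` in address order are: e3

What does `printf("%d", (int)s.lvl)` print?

3

[0]=0xe3 (little-endian) → word 0xe3
lvl [0+:3] = (word>>0) & 0x7 = 3  ←
len [3+:1] = (word>>3) & 0x1 = 0
addr_hi [4+:2] = (word>>4) & 0x3 = 2
bank [6+:1] = (word>>6) & 0x1 = 1
ver [7+:1] = (word>>7) & 0x1 = 1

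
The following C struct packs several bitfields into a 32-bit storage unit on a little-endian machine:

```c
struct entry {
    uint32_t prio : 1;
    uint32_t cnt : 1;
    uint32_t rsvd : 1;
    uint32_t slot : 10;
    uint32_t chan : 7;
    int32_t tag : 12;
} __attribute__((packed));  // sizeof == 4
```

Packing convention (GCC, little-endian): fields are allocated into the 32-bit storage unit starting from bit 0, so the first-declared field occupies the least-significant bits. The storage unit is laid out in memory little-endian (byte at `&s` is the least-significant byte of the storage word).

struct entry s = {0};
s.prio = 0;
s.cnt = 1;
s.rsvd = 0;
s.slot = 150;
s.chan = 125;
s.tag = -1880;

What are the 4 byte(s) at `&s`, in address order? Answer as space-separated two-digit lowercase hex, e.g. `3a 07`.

b2 a4 8f 8a

prio:1 = 0 → 0x0 << 0 → word 0x00000000
cnt:1 = 1 → 0x1 << 1 → word 0x00000002
rsvd:1 = 0 → 0x0 << 2 → word 0x00000002
slot:10 = 150 → 0x96 << 3 → word 0x000004b2
chan:7 = 125 → 0x7d << 13 → word 0x000fa4b2
tag:12 = -1880 → 0x8a8 << 20 → word 0x8a8fa4b2
word = 0x8a8fa4b2 → little-endian bytes:
  [0]=0xb2  [1]=0xa4  [2]=0x8f  [3]=0x8a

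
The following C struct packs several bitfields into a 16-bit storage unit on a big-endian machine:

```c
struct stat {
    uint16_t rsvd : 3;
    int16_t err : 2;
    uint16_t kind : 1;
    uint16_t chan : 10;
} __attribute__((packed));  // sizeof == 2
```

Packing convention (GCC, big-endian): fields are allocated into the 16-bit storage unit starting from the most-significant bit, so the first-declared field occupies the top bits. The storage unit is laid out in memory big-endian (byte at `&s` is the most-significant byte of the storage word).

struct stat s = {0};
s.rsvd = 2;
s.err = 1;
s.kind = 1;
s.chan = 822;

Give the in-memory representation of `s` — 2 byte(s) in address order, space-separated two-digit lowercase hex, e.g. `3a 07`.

4f 36

rsvd:3 = 2 → 0x2 << 13 → word 0x4000
err:2 = 1 → 0x1 << 11 → word 0x4800
kind:1 = 1 → 0x1 << 10 → word 0x4c00
chan:10 = 822 → 0x336 << 0 → word 0x4f36
word = 0x4f36 → big-endian bytes:
  [0]=0x4f  [1]=0x36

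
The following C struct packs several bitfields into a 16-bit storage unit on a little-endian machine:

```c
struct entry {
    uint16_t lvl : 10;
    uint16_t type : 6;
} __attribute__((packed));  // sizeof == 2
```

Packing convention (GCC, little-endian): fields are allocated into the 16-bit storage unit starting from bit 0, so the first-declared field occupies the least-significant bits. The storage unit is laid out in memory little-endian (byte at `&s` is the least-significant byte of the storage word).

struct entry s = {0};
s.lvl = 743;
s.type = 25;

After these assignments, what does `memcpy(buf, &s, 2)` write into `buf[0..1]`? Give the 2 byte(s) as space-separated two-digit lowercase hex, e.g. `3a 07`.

lvl:10 = 743 → 0x2e7 << 0 → word 0x02e7
type:6 = 25 → 0x19 << 10 → word 0x66e7
word = 0x66e7 → little-endian bytes:
  [0]=0xe7  [1]=0x66

e7 66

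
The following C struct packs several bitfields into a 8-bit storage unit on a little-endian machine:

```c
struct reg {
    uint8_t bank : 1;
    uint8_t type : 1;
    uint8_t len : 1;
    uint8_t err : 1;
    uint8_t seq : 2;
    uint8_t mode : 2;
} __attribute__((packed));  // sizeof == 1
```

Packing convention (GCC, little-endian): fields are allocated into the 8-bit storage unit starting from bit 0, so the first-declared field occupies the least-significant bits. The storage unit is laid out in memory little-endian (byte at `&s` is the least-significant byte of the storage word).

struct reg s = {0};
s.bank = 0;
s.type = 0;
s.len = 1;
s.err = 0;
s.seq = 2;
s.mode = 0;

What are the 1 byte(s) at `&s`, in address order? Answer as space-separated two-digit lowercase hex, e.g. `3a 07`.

24

bank (1b) val=0 bits=0x0 at bit 0: 0x00
type (1b) val=0 bits=0x0 at bit 1: 0x00
len (1b) val=1 bits=0x1 at bit 2: 0x04
err (1b) val=0 bits=0x0 at bit 3: 0x04
seq (2b) val=2 bits=0x2 at bit 4: 0x24
mode (2b) val=0 bits=0x0 at bit 6: 0x24
word = 0x24 → little-endian bytes:
  [0]=0x24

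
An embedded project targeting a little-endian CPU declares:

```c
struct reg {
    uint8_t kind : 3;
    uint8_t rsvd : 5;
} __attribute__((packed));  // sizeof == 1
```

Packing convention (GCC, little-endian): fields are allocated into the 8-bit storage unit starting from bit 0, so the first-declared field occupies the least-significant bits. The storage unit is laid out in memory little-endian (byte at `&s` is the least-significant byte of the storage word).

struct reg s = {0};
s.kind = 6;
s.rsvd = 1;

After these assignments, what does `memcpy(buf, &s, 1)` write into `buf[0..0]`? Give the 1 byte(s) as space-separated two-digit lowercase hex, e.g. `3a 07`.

0e

[0+:3] kind=6 & 0x7 = 0x6; word=0x06
[3+:5] rsvd=1 & 0x1f = 0x1; word=0x0e
word = 0x0e → little-endian bytes:
  [0]=0x0e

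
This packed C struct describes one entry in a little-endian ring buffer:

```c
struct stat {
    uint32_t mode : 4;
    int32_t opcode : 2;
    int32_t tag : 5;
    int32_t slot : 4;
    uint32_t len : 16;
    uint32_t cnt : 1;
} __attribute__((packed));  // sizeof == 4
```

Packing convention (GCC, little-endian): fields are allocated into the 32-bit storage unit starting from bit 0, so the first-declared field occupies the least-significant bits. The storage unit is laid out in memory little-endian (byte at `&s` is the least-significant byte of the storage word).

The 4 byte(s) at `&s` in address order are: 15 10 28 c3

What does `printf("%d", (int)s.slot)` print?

[0]=0x15 [1]=0x10 [2]=0x28 [3]=0xc3 (little-endian) → word 0xc3281015
mode:4 @ bit 0 → (0xc3281015>>0)&0xf = 0x5
opcode:2 @ bit 4 → (0xc3281015>>4)&0x3 = 0x1
tag:5 @ bit 6 → (0xc3281015>>6)&0x1f = 0x0
slot:4 @ bit 11 → (0xc3281015>>11)&0xf = 0x2  ←
len:16 @ bit 15 → (0xc3281015>>15)&0xffff = 0x8650
cnt:1 @ bit 31 → (0xc3281015>>31)&0x1 = 0x1
slot signed 4b, MSB=0: value = 2

2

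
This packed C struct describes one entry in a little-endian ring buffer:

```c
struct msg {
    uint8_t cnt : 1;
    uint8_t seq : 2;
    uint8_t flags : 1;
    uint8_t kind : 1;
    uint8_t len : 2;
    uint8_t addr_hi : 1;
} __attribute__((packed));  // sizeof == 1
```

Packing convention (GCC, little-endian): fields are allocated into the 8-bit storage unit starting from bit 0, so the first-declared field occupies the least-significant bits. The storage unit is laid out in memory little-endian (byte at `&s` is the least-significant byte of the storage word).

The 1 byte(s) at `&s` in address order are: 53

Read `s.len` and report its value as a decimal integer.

2

[0]=0x53 (little-endian) → word 0x53
cnt [0+:1] = (word>>0) & 0x1 = 1
seq [1+:2] = (word>>1) & 0x3 = 1
flags [3+:1] = (word>>3) & 0x1 = 0
kind [4+:1] = (word>>4) & 0x1 = 1
len [5+:2] = (word>>5) & 0x3 = 2  ←
addr_hi [7+:1] = (word>>7) & 0x1 = 0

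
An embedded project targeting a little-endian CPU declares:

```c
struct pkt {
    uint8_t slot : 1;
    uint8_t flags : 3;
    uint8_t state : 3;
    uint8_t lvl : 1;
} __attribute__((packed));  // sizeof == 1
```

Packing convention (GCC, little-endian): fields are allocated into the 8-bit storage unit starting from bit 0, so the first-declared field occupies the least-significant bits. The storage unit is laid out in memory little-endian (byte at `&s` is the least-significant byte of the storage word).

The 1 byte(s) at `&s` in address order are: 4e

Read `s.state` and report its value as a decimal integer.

4

[0]=0x4e (little-endian) → word 0x4e
slot [0+:1] = (word>>0) & 0x1 = 0
flags [1+:3] = (word>>1) & 0x7 = 7
state [4+:3] = (word>>4) & 0x7 = 4  ←
lvl [7+:1] = (word>>7) & 0x1 = 0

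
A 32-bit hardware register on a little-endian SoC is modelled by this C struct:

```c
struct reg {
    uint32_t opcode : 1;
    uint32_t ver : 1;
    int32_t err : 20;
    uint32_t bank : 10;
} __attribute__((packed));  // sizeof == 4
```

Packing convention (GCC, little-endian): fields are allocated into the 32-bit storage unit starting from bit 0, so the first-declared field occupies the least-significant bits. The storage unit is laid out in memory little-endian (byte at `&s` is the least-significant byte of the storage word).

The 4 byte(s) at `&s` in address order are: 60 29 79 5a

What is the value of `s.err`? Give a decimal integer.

-112040

[0]=0x60 [1]=0x29 [2]=0x79 [3]=0x5a (little-endian) → word 0x5a792960
opcode:1 @ bit 0 → (0x5a792960>>0)&0x1 = 0x0
ver:1 @ bit 1 → (0x5a792960>>1)&0x1 = 0x0
err:20 @ bit 2 → (0x5a792960>>2)&0xfffff = 0xe4a58  ←
bank:10 @ bit 22 → (0x5a792960>>22)&0x3ff = 0x169
err signed 20b, MSB=1: 936536 - 1048576 = -112040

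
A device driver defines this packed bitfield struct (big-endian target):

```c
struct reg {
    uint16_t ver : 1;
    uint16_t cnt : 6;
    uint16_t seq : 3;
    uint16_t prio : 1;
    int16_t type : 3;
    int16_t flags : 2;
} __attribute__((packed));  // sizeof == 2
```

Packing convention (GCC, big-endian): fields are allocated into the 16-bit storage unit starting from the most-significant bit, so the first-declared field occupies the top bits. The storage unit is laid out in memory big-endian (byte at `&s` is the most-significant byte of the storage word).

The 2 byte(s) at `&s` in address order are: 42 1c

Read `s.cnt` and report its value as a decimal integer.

[0]=0x42 [1]=0x1c (big-endian) → word 0x421c
ver [15+:1] = (word>>15) & 0x1 = 0
cnt [9+:6] = (word>>9) & 0x3f = 33  ←
seq [6+:3] = (word>>6) & 0x7 = 0
prio [5+:1] = (word>>5) & 0x1 = 0
type [2+:3] = (word>>2) & 0x7 = 7
flags [0+:2] = (word>>0) & 0x3 = 0

33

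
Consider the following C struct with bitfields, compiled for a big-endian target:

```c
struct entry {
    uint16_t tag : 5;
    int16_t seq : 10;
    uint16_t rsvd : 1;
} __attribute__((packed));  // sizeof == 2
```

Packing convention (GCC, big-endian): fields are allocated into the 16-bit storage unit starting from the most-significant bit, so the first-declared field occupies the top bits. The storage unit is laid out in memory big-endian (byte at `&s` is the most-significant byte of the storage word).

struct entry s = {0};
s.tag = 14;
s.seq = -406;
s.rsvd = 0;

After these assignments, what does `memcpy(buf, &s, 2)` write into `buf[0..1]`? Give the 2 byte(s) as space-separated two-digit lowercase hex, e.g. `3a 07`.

tag:5 = 14 → 0xe << 11 → word 0x7000
seq:10 = -406 → 0x26a << 1 → word 0x74d4
rsvd:1 = 0 → 0x0 << 0 → word 0x74d4
word = 0x74d4 → big-endian bytes:
  [0]=0x74  [1]=0xd4

74 d4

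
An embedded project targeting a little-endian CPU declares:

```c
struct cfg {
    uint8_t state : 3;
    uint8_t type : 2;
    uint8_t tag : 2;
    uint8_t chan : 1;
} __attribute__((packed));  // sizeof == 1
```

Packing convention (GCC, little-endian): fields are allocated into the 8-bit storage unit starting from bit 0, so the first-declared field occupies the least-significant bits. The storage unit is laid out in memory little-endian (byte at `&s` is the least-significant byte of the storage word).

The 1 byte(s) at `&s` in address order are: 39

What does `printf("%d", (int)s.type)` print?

[0]=0x39 (little-endian) → word 0x39
state:3 @ bit 0 → (0x39>>0)&0x7 = 0x1
type:2 @ bit 3 → (0x39>>3)&0x3 = 0x3  ←
tag:2 @ bit 5 → (0x39>>5)&0x3 = 0x1
chan:1 @ bit 7 → (0x39>>7)&0x1 = 0x0

3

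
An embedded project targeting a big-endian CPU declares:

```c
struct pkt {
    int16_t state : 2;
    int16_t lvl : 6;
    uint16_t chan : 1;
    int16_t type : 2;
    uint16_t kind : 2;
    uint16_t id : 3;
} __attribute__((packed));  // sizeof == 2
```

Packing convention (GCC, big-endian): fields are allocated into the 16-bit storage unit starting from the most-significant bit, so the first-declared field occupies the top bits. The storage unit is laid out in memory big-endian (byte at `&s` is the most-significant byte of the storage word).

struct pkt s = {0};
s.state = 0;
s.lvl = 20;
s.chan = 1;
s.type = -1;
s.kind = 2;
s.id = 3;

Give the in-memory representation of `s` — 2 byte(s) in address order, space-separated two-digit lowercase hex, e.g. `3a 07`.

[14+:2] state=0 & 0x3 = 0x0; word=0x0000
[8+:6] lvl=20 & 0x3f = 0x14; word=0x1400
[7+:1] chan=1 & 0x1 = 0x1; word=0x1480
[5+:2] type=-1 & 0x3 = 0x3; word=0x14e0
[3+:2] kind=2 & 0x3 = 0x2; word=0x14f0
[0+:3] id=3 & 0x7 = 0x3; word=0x14f3
word = 0x14f3 → big-endian bytes:
  [0]=0x14  [1]=0xf3

14 f3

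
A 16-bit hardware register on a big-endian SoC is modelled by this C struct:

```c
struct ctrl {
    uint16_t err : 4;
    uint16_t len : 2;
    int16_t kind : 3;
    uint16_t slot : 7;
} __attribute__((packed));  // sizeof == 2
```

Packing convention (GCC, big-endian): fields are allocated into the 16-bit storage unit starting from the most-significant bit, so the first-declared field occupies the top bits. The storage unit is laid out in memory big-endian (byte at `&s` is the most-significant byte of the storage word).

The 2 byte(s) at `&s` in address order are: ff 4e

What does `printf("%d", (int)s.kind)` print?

-2

[0]=0xff [1]=0x4e (big-endian) → word 0xff4e
err:4 @ bit 12 → (0xff4e>>12)&0xf = 0xf
len:2 @ bit 10 → (0xff4e>>10)&0x3 = 0x3
kind:3 @ bit 7 → (0xff4e>>7)&0x7 = 0x6  ←
slot:7 @ bit 0 → (0xff4e>>0)&0x7f = 0x4e
kind signed 3b, MSB=1: 6 - 8 = -2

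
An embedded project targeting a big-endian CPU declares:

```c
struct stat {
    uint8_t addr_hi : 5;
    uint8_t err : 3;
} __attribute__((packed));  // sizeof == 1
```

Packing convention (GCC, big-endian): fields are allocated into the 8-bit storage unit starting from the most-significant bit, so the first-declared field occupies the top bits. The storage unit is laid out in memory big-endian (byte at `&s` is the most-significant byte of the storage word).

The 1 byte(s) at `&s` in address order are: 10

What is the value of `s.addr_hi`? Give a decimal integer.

[0]=0x10 (big-endian) → word 0x10
addr_hi:5 @ bit 3 → (0x10>>3)&0x1f = 0x2  ←
err:3 @ bit 0 → (0x10>>0)&0x7 = 0x0

2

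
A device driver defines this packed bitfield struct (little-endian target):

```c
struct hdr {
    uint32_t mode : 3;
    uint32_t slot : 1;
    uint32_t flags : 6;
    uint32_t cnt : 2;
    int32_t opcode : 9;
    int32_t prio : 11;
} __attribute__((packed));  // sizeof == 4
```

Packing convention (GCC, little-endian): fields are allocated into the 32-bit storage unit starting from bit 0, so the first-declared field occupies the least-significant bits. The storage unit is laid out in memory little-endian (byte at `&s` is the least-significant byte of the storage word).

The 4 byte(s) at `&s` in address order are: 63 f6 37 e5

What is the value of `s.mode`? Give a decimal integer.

[0]=0x63 [1]=0xf6 [2]=0x37 [3]=0xe5 (little-endian) → word 0xe537f663
mode:3 @ bit 0 → (0xe537f663>>0)&0x7 = 0x3  ←
slot:1 @ bit 3 → (0xe537f663>>3)&0x1 = 0x0
flags:6 @ bit 4 → (0xe537f663>>4)&0x3f = 0x26
cnt:2 @ bit 10 → (0xe537f663>>10)&0x3 = 0x1
opcode:9 @ bit 12 → (0xe537f663>>12)&0x1ff = 0x17f
prio:11 @ bit 21 → (0xe537f663>>21)&0x7ff = 0x729

3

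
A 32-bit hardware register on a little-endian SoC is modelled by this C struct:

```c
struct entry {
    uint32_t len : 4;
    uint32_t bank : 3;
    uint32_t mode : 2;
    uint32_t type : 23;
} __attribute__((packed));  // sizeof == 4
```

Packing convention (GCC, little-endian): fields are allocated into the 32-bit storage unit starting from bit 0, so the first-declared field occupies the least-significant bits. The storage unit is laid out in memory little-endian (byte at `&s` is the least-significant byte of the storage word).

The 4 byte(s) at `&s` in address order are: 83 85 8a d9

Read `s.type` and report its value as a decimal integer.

[0]=0x83 [1]=0x85 [2]=0x8a [3]=0xd9 (little-endian) → word 0xd98a8583
len [0+:4] = (word>>0) & 0xf = 3
bank [4+:3] = (word>>4) & 0x7 = 0
mode [7+:2] = (word>>7) & 0x3 = 3
type [9+:23] = (word>>9) & 0x7fffff = 7128386  ←

7128386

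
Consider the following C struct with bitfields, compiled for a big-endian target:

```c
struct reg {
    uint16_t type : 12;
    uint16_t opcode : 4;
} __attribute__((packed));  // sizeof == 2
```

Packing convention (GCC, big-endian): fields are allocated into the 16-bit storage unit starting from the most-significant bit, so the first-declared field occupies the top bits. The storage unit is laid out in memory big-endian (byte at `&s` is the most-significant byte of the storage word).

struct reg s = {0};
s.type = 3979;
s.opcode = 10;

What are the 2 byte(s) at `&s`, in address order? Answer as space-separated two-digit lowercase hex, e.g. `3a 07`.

[4+:12] type=3979 & 0xfff = 0xf8b; word=0xf8b0
[0+:4] opcode=10 & 0xf = 0xa; word=0xf8ba
word = 0xf8ba → big-endian bytes:
  [0]=0xf8  [1]=0xba

f8 ba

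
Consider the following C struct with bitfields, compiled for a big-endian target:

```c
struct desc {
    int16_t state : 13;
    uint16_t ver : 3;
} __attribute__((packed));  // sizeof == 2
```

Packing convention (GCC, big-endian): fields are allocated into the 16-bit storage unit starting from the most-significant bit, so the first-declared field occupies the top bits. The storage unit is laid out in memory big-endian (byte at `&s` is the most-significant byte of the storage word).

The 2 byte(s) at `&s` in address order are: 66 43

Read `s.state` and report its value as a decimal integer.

[0]=0x66 [1]=0x43 (big-endian) → word 0x6643
state:13 @ bit 3 → (0x6643>>3)&0x1fff = 0xcc8  ←
ver:3 @ bit 0 → (0x6643>>0)&0x7 = 0x3
state signed 13b, MSB=0: value = 3272

3272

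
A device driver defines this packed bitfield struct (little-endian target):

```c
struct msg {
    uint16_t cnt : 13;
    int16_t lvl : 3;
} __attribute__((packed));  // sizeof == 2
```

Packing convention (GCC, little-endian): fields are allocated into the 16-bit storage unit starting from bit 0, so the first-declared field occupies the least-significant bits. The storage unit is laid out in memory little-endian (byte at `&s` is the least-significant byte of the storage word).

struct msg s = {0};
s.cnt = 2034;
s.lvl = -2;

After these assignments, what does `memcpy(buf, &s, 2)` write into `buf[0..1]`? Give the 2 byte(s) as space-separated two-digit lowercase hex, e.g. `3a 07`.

[0+:13] cnt=2034 & 0x1fff = 0x7f2; word=0x07f2
[13+:3] lvl=-2 & 0x7 = 0x6; word=0xc7f2
word = 0xc7f2 → little-endian bytes:
  [0]=0xf2  [1]=0xc7

f2 c7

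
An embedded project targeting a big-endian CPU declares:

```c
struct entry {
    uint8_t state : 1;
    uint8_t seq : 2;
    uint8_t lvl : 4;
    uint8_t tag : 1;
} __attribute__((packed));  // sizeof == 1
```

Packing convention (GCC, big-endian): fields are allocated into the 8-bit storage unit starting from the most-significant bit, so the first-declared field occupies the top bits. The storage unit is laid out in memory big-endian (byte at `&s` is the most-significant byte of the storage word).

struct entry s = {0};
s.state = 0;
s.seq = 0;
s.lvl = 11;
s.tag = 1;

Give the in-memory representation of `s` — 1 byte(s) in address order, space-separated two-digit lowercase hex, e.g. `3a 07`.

[7+:1] state=0 & 0x1 = 0x0; word=0x00
[5+:2] seq=0 & 0x3 = 0x0; word=0x00
[1+:4] lvl=11 & 0xf = 0xb; word=0x16
[0+:1] tag=1 & 0x1 = 0x1; word=0x17
word = 0x17 → big-endian bytes:
  [0]=0x17

17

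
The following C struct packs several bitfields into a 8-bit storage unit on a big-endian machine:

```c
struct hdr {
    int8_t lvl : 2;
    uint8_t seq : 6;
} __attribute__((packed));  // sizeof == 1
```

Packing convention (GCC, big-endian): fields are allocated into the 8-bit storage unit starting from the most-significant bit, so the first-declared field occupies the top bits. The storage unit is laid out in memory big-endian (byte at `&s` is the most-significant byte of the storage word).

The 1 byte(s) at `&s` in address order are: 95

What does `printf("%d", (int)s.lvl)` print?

[0]=0x95 (big-endian) → word 0x95
lvl [6+:2] = (word>>6) & 0x3 = 2  ←
seq [0+:6] = (word>>0) & 0x3f = 21
lvl signed 2b, MSB=1: 2 - 4 = -2

-2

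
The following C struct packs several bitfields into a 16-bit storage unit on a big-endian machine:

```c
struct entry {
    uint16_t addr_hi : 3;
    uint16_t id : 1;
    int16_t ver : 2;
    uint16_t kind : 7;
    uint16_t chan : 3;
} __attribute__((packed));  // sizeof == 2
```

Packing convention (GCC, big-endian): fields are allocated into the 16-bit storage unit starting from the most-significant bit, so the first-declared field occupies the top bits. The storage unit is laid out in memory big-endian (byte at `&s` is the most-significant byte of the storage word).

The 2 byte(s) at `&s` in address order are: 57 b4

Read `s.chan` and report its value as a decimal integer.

[0]=0x57 [1]=0xb4 (big-endian) → word 0x57b4
addr_hi:3 @ bit 13 → (0x57b4>>13)&0x7 = 0x2
id:1 @ bit 12 → (0x57b4>>12)&0x1 = 0x1
ver:2 @ bit 10 → (0x57b4>>10)&0x3 = 0x1
kind:7 @ bit 3 → (0x57b4>>3)&0x7f = 0x76
chan:3 @ bit 0 → (0x57b4>>0)&0x7 = 0x4  ←

4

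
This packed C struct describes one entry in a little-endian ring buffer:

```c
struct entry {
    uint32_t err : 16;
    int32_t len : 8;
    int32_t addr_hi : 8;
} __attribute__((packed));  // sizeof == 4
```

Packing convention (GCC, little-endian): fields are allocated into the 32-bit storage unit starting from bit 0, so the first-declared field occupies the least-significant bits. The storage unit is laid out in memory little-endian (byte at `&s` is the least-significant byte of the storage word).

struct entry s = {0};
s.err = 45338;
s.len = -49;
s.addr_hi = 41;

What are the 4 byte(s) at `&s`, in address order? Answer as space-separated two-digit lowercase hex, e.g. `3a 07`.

1a b1 cf 29

[0+:16] err=45338 & 0xffff = 0xb11a; word=0x0000b11a
[16+:8] len=-49 & 0xff = 0xcf; word=0x00cfb11a
[24+:8] addr_hi=41 & 0xff = 0x29; word=0x29cfb11a
word = 0x29cfb11a → little-endian bytes:
  [0]=0x1a  [1]=0xb1  [2]=0xcf  [3]=0x29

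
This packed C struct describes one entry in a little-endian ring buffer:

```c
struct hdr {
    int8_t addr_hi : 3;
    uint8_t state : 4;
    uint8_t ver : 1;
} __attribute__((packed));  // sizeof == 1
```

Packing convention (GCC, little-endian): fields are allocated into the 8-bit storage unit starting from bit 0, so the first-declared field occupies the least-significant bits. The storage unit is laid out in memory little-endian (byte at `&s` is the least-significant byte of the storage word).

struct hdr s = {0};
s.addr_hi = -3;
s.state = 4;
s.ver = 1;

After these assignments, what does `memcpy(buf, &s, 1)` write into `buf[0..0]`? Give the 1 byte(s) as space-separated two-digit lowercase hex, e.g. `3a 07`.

a5

addr_hi (3b) val=-3 bits=0x5 at bit 0: 0x05
state (4b) val=4 bits=0x4 at bit 3: 0x25
ver (1b) val=1 bits=0x1 at bit 7: 0xa5
word = 0xa5 → little-endian bytes:
  [0]=0xa5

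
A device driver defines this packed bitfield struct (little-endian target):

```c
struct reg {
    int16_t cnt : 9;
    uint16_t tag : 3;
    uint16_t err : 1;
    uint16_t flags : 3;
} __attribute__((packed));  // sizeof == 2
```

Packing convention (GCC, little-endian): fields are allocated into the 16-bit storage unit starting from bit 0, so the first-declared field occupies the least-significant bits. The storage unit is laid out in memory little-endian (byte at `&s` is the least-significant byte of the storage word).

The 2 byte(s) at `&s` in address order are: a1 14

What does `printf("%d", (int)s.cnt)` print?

[0]=0xa1 [1]=0x14 (little-endian) → word 0x14a1
cnt:9 @ bit 0 → (0x14a1>>0)&0x1ff = 0xa1  ←
tag:3 @ bit 9 → (0x14a1>>9)&0x7 = 0x2
err:1 @ bit 12 → (0x14a1>>12)&0x1 = 0x1
flags:3 @ bit 13 → (0x14a1>>13)&0x7 = 0x0
cnt signed 9b, MSB=0: value = 161

161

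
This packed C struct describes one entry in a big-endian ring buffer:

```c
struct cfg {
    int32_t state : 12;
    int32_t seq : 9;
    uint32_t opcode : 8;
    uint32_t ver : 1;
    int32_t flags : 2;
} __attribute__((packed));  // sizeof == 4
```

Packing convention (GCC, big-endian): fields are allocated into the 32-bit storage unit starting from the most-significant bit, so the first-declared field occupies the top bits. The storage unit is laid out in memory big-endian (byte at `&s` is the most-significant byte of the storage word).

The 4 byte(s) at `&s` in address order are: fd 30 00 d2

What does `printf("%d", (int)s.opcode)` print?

[0]=0xfd [1]=0x30 [2]=0x00 [3]=0xd2 (big-endian) → word 0xfd3000d2
state:12 @ bit 20 → (0xfd3000d2>>20)&0xfff = 0xfd3
seq:9 @ bit 11 → (0xfd3000d2>>11)&0x1ff = 0x0
opcode:8 @ bit 3 → (0xfd3000d2>>3)&0xff = 0x1a  ←
ver:1 @ bit 2 → (0xfd3000d2>>2)&0x1 = 0x0
flags:2 @ bit 0 → (0xfd3000d2>>0)&0x3 = 0x2

26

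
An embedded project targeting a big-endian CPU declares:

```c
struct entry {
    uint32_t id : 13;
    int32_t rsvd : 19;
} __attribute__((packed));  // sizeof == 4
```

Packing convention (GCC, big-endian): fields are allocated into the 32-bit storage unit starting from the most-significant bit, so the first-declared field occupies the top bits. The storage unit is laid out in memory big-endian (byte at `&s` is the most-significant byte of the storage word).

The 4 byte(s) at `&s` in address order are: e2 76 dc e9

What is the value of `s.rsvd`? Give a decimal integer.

-74519

[0]=0xe2 [1]=0x76 [2]=0xdc [3]=0xe9 (big-endian) → word 0xe276dce9
id [19+:13] = (word>>19) & 0x1fff = 7246
rsvd [0+:19] = (word>>0) & 0x7ffff = 449769  ←
rsvd signed 19b, MSB=1: 449769 - 524288 = -74519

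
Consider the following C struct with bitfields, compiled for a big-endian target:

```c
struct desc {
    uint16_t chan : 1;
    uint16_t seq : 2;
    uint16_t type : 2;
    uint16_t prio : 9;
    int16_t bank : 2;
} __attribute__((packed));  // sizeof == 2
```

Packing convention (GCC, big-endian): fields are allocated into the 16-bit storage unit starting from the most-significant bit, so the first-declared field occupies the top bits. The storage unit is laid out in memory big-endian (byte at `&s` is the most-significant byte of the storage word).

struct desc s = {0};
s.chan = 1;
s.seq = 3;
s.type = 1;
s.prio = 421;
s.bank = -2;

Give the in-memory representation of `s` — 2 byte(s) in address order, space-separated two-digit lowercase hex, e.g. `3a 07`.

ee 96

chan:1 = 1 → 0x1 << 15 → word 0x8000
seq:2 = 3 → 0x3 << 13 → word 0xe000
type:2 = 1 → 0x1 << 11 → word 0xe800
prio:9 = 421 → 0x1a5 << 2 → word 0xee94
bank:2 = -2 → 0x2 << 0 → word 0xee96
word = 0xee96 → big-endian bytes:
  [0]=0xee  [1]=0x96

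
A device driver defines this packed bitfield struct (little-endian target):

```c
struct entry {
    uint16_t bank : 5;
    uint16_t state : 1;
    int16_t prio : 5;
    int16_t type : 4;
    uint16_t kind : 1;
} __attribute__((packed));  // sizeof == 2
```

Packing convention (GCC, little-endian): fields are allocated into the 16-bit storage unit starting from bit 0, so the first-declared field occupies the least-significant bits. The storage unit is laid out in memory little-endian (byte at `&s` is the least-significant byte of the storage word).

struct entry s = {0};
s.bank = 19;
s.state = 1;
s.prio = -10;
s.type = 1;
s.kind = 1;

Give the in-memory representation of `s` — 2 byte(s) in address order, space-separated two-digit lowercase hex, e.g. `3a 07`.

[0+:5] bank=19 & 0x1f = 0x13; word=0x0013
[5+:1] state=1 & 0x1 = 0x1; word=0x0033
[6+:5] prio=-10 & 0x1f = 0x16; word=0x05b3
[11+:4] type=1 & 0xf = 0x1; word=0x0db3
[15+:1] kind=1 & 0x1 = 0x1; word=0x8db3
word = 0x8db3 → little-endian bytes:
  [0]=0xb3  [1]=0x8d

b3 8d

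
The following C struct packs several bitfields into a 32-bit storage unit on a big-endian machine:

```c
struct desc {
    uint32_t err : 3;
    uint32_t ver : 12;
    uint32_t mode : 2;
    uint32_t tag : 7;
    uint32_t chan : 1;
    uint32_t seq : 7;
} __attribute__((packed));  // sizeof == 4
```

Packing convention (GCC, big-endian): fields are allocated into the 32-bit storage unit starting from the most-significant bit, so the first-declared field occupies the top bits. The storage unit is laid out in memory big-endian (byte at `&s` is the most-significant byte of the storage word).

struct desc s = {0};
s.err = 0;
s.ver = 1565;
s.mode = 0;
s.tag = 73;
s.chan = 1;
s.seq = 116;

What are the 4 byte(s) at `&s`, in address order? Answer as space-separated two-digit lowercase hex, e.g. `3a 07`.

err (3b) val=0 bits=0x0 at bit 29: 0x00000000
ver (12b) val=1565 bits=0x61d at bit 17: 0x0c3a0000
mode (2b) val=0 bits=0x0 at bit 15: 0x0c3a0000
tag (7b) val=73 bits=0x49 at bit 8: 0x0c3a4900
chan (1b) val=1 bits=0x1 at bit 7: 0x0c3a4980
seq (7b) val=116 bits=0x74 at bit 0: 0x0c3a49f4
word = 0x0c3a49f4 → big-endian bytes:
  [0]=0x0c  [1]=0x3a  [2]=0x49  [3]=0xf4

0c 3a 49 f4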